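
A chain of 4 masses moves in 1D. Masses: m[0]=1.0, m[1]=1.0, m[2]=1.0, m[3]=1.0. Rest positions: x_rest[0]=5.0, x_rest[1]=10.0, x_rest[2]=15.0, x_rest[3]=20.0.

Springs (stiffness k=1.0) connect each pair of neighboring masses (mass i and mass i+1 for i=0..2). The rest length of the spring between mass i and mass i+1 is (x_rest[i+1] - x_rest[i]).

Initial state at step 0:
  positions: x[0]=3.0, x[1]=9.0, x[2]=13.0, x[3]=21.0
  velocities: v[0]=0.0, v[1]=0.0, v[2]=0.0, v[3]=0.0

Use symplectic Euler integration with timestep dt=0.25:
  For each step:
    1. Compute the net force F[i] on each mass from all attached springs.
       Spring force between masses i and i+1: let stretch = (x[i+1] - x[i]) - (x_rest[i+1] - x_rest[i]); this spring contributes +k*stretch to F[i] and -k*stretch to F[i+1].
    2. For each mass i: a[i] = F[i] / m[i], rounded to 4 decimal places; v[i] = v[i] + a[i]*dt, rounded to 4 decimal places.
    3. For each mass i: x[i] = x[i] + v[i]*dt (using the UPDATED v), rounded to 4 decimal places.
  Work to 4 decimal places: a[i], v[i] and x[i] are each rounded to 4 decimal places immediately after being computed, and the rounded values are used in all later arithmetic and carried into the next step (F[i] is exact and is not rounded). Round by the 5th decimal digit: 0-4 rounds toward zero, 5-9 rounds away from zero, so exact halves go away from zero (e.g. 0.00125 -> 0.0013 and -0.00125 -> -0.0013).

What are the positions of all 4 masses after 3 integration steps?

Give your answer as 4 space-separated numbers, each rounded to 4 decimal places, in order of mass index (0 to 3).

Answer: 3.3194 8.4175 14.2564 20.0069

Derivation:
Step 0: x=[3.0000 9.0000 13.0000 21.0000] v=[0.0000 0.0000 0.0000 0.0000]
Step 1: x=[3.0625 8.8750 13.2500 20.8125] v=[0.2500 -0.5000 1.0000 -0.7500]
Step 2: x=[3.1758 8.6602 13.6992 20.4649] v=[0.4531 -0.8594 1.7969 -1.3906]
Step 3: x=[3.3194 8.4175 14.2564 20.0069] v=[0.5742 -0.9708 2.2286 -1.8320]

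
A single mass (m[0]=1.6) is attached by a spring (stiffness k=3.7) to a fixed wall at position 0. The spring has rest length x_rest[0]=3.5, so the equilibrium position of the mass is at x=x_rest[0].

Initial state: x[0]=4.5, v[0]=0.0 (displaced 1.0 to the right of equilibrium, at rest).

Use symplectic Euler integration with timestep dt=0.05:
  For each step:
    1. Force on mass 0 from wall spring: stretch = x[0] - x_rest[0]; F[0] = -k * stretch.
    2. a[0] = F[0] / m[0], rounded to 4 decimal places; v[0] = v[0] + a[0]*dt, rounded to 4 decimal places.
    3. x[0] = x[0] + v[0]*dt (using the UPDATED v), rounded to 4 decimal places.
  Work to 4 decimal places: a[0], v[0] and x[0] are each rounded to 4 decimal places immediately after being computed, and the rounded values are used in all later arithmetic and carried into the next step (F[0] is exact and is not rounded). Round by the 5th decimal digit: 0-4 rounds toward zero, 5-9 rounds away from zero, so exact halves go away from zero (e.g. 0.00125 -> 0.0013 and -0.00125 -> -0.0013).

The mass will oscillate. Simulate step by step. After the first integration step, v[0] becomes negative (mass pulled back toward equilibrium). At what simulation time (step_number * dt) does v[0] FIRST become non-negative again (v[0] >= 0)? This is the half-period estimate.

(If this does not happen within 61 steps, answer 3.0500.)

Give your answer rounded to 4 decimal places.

Answer: 2.1000

Derivation:
Step 0: x=[4.5000] v=[0.0000]
Step 1: x=[4.4942] v=[-0.1156]
Step 2: x=[4.4827] v=[-0.2306]
Step 3: x=[4.4655] v=[-0.3442]
Step 4: x=[4.4427] v=[-0.4558]
Step 5: x=[4.4145] v=[-0.5648]
Step 6: x=[4.3810] v=[-0.6705]
Step 7: x=[4.3424] v=[-0.7724]
Step 8: x=[4.2989] v=[-0.8698]
Step 9: x=[4.2508] v=[-0.9622]
Step 10: x=[4.1984] v=[-1.0490]
Step 11: x=[4.1419] v=[-1.1298]
Step 12: x=[4.0817] v=[-1.2040]
Step 13: x=[4.0181] v=[-1.2713]
Step 14: x=[3.9515] v=[-1.3312]
Step 15: x=[3.8823] v=[-1.3834]
Step 16: x=[3.8109] v=[-1.4276]
Step 17: x=[3.7377] v=[-1.4636]
Step 18: x=[3.6631] v=[-1.4911]
Step 19: x=[3.5876] v=[-1.5100]
Step 20: x=[3.5116] v=[-1.5201]
Step 21: x=[3.4355] v=[-1.5214]
Step 22: x=[3.3598] v=[-1.5139]
Step 23: x=[3.2849] v=[-1.4977]
Step 24: x=[3.2113] v=[-1.4728]
Step 25: x=[3.1393] v=[-1.4394]
Step 26: x=[3.0694] v=[-1.3977]
Step 27: x=[3.0020] v=[-1.3479]
Step 28: x=[2.9375] v=[-1.2903]
Step 29: x=[2.8762] v=[-1.2253]
Step 30: x=[2.8185] v=[-1.1532]
Step 31: x=[2.7648] v=[-1.0744]
Step 32: x=[2.7153] v=[-0.9894]
Step 33: x=[2.6704] v=[-0.8987]
Step 34: x=[2.6303] v=[-0.8028]
Step 35: x=[2.5952] v=[-0.7022]
Step 36: x=[2.5653] v=[-0.5976]
Step 37: x=[2.5408] v=[-0.4895]
Step 38: x=[2.5219] v=[-0.3786]
Step 39: x=[2.5086] v=[-0.2655]
Step 40: x=[2.5011] v=[-0.1509]
Step 41: x=[2.4993] v=[-0.0354]
Step 42: x=[2.5033] v=[0.0803]
First v>=0 after going negative at step 42, time=2.1000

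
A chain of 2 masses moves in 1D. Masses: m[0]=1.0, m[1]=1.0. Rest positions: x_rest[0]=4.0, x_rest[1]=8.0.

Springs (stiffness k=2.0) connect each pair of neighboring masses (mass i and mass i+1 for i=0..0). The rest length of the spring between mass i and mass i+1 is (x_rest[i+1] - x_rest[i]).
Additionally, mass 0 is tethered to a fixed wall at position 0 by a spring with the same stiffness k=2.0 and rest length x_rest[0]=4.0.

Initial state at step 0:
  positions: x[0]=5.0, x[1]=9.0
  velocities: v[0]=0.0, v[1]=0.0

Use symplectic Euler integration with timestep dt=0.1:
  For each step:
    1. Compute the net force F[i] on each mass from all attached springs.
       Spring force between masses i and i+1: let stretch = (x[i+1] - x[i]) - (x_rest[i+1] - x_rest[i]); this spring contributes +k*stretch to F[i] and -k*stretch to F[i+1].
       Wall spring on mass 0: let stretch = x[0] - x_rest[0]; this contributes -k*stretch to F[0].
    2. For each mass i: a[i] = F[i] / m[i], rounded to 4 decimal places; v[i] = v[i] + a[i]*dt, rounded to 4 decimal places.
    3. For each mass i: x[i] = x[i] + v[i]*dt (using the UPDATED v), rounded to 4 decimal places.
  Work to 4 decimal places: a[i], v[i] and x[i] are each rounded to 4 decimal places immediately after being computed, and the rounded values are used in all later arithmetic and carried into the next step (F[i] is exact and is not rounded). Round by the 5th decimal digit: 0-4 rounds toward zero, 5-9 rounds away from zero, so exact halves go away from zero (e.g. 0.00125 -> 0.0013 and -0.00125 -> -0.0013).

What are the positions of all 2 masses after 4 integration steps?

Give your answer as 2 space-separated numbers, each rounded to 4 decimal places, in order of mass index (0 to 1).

Step 0: x=[5.0000 9.0000] v=[0.0000 0.0000]
Step 1: x=[4.9800 9.0000] v=[-0.2000 0.0000]
Step 2: x=[4.9408 8.9996] v=[-0.3920 -0.0040]
Step 3: x=[4.8840 8.9980] v=[-0.5684 -0.0158]
Step 4: x=[4.8118 8.9941] v=[-0.7224 -0.0386]

Answer: 4.8118 8.9941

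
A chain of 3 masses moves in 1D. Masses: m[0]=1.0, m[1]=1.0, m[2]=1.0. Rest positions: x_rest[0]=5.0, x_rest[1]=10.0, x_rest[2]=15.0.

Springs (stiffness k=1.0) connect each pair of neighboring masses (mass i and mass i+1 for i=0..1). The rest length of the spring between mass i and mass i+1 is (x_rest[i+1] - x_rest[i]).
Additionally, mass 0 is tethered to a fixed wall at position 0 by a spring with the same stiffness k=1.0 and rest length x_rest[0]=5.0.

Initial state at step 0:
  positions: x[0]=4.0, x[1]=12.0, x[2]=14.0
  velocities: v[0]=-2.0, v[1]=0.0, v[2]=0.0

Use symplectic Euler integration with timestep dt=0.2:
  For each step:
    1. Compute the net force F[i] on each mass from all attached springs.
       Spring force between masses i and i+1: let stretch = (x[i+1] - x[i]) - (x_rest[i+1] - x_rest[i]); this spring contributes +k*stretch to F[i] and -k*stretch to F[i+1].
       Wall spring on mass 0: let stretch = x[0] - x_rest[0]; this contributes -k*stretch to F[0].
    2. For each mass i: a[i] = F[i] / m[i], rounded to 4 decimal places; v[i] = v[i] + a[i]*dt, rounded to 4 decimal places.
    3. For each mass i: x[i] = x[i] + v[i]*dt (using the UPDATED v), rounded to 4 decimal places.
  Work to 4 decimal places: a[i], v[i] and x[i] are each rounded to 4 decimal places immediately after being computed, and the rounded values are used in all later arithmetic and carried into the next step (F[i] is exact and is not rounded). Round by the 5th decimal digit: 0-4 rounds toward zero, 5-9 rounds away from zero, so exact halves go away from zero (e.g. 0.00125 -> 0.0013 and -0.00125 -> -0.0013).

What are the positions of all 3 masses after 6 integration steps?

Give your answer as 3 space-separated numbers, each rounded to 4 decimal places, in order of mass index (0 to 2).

Answer: 4.5806 8.3530 15.6213

Derivation:
Step 0: x=[4.0000 12.0000 14.0000] v=[-2.0000 0.0000 0.0000]
Step 1: x=[3.7600 11.7600 14.1200] v=[-1.2000 -1.2000 0.6000]
Step 2: x=[3.6896 11.2944 14.3456] v=[-0.3520 -2.3280 1.1280]
Step 3: x=[3.7758 10.6467 14.6492] v=[0.4310 -3.2387 1.5178]
Step 4: x=[3.9858 9.8842 14.9927] v=[1.0500 -3.8124 1.7173]
Step 5: x=[4.2723 9.0901 15.3318] v=[1.4325 -3.9704 1.6956]
Step 6: x=[4.5806 8.3530 15.6213] v=[1.5416 -3.6856 1.4473]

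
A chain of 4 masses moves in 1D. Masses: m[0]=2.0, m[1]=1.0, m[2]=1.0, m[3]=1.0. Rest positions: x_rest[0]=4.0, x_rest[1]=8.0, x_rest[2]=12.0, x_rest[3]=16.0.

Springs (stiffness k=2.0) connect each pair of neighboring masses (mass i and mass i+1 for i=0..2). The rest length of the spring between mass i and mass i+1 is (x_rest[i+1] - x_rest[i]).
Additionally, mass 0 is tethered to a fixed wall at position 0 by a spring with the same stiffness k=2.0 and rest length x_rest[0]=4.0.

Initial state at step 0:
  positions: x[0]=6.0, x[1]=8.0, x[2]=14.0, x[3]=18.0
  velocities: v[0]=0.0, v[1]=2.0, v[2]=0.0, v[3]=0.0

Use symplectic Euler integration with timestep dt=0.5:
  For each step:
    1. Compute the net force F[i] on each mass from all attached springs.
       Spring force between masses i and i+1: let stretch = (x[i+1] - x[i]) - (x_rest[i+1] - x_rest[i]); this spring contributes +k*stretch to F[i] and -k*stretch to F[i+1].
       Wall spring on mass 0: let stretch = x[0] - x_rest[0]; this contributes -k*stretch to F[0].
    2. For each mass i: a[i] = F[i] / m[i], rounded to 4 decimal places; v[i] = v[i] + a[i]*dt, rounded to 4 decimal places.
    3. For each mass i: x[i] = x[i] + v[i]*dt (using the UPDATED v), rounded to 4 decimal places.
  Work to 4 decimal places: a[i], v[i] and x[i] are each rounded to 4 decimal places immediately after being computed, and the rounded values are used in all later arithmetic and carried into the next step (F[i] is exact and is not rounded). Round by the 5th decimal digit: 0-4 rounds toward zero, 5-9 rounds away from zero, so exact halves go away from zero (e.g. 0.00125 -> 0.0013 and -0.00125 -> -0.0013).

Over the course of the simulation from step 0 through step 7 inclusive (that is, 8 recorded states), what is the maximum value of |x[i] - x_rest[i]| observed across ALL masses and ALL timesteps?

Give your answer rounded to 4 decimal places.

Answer: 4.0000

Derivation:
Step 0: x=[6.0000 8.0000 14.0000 18.0000] v=[0.0000 2.0000 0.0000 0.0000]
Step 1: x=[5.0000 11.0000 13.0000 18.0000] v=[-2.0000 6.0000 -2.0000 0.0000]
Step 2: x=[4.2500 12.0000 13.5000 17.5000] v=[-1.5000 2.0000 1.0000 -1.0000]
Step 3: x=[4.3750 9.8750 15.2500 17.0000] v=[0.2500 -4.2500 3.5000 -1.0000]
Step 4: x=[4.7813 7.6875 15.1875 17.6250] v=[0.8125 -4.3750 -0.1250 1.2500]
Step 5: x=[4.7188 7.7969 12.5938 19.0313] v=[-0.1251 0.2188 -5.1875 2.8125]
Step 6: x=[4.2461 8.7657 10.8204 19.2188] v=[-0.9455 1.9376 -3.5469 0.3750]
Step 7: x=[3.8417 8.5021 12.2188 17.2071] v=[-0.8088 -0.5273 2.7968 -4.0234]
Max displacement = 4.0000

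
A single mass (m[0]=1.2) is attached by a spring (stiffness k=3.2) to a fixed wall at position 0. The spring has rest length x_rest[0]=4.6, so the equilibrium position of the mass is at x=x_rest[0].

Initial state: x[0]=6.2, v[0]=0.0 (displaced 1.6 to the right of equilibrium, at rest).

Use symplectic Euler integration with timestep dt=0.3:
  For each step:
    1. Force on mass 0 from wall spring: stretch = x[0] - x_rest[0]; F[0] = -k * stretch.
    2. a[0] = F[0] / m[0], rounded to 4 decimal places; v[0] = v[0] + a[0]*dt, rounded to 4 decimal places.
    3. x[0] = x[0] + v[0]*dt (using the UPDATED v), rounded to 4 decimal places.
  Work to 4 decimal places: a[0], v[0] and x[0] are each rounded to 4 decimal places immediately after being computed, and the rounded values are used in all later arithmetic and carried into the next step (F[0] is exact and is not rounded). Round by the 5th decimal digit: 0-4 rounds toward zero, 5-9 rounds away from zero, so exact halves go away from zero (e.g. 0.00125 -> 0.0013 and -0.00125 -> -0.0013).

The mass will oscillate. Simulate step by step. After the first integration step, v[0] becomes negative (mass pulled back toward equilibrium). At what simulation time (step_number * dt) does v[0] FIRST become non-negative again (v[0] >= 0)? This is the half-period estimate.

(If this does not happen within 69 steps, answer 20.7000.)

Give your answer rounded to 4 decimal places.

Answer: 2.1000

Derivation:
Step 0: x=[6.2000] v=[0.0000]
Step 1: x=[5.8160] v=[-1.2800]
Step 2: x=[5.1402] v=[-2.2528]
Step 3: x=[4.3347] v=[-2.6850]
Step 4: x=[3.5929] v=[-2.4728]
Step 5: x=[3.0928] v=[-1.6671]
Step 6: x=[2.9544] v=[-0.4613]
Step 7: x=[3.2110] v=[0.8552]
First v>=0 after going negative at step 7, time=2.1000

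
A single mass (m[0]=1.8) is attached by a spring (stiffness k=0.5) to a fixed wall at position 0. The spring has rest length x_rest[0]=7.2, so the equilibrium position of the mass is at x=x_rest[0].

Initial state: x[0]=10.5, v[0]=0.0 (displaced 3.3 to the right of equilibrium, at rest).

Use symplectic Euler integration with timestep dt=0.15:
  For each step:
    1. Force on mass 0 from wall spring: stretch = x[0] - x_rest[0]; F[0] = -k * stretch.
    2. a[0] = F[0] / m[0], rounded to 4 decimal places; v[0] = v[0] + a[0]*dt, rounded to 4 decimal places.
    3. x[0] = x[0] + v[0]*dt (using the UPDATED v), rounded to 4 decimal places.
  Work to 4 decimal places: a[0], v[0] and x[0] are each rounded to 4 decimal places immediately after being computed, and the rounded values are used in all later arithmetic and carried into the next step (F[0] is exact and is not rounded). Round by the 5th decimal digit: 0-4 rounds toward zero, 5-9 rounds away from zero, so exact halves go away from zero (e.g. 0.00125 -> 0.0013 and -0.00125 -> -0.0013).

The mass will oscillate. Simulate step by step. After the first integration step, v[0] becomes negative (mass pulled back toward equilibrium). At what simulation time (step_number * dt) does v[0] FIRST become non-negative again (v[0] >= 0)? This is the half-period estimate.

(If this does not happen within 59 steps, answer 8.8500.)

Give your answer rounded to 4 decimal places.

Answer: 6.0000

Derivation:
Step 0: x=[10.5000] v=[0.0000]
Step 1: x=[10.4794] v=[-0.1375]
Step 2: x=[10.4383] v=[-0.2741]
Step 3: x=[10.3770] v=[-0.4090]
Step 4: x=[10.2958] v=[-0.5414]
Step 5: x=[10.1952] v=[-0.6704]
Step 6: x=[10.0759] v=[-0.7952]
Step 7: x=[9.9387] v=[-0.9150]
Step 8: x=[9.7843] v=[-1.0291]
Step 9: x=[9.6138] v=[-1.1368]
Step 10: x=[9.4282] v=[-1.2374]
Step 11: x=[9.2287] v=[-1.3302]
Step 12: x=[9.0165] v=[-1.4147]
Step 13: x=[8.7929] v=[-1.4904]
Step 14: x=[8.5594] v=[-1.5568]
Step 15: x=[8.3174] v=[-1.6134]
Step 16: x=[8.0684] v=[-1.6600]
Step 17: x=[7.8140] v=[-1.6962]
Step 18: x=[7.5557] v=[-1.7218]
Step 19: x=[7.2952] v=[-1.7366]
Step 20: x=[7.0341] v=[-1.7406]
Step 21: x=[6.7740] v=[-1.7337]
Step 22: x=[6.5166] v=[-1.7160]
Step 23: x=[6.2635] v=[-1.6875]
Step 24: x=[6.0162] v=[-1.6485]
Step 25: x=[5.7763] v=[-1.5992]
Step 26: x=[5.5453] v=[-1.5399]
Step 27: x=[5.3247] v=[-1.4710]
Step 28: x=[5.1158] v=[-1.3929]
Step 29: x=[4.9199] v=[-1.3061]
Step 30: x=[4.7382] v=[-1.2111]
Step 31: x=[4.5719] v=[-1.1085]
Step 32: x=[4.4221] v=[-0.9990]
Step 33: x=[4.2896] v=[-0.8833]
Step 34: x=[4.1753] v=[-0.7620]
Step 35: x=[4.0799] v=[-0.6360]
Step 36: x=[4.0040] v=[-0.5060]
Step 37: x=[3.9481] v=[-0.3728]
Step 38: x=[3.9125] v=[-0.2373]
Step 39: x=[3.8975] v=[-0.1003]
Step 40: x=[3.9031] v=[0.0373]
First v>=0 after going negative at step 40, time=6.0000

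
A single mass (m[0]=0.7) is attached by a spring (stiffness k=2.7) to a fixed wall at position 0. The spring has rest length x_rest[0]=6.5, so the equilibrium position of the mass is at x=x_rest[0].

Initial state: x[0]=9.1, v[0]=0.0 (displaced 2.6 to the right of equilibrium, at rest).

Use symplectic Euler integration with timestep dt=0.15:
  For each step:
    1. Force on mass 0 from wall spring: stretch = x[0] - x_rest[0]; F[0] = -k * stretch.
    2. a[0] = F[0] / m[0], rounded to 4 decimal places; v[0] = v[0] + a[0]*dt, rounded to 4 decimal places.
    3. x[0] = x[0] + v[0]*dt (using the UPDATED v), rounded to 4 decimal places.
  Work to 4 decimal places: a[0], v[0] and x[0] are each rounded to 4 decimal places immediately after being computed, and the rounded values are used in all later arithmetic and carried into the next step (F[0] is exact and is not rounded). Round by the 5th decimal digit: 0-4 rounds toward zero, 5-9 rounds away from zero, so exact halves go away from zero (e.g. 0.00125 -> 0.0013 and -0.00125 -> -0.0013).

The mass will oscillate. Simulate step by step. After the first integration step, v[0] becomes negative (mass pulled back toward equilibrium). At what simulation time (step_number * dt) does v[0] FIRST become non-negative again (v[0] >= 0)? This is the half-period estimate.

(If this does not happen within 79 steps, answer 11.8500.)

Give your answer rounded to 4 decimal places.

Step 0: x=[9.1000] v=[0.0000]
Step 1: x=[8.8744] v=[-1.5043]
Step 2: x=[8.4427] v=[-2.8781]
Step 3: x=[7.8424] v=[-4.0021]
Step 4: x=[7.1256] v=[-4.7788]
Step 5: x=[6.3545] v=[-5.1408]
Step 6: x=[5.5960] v=[-5.0566]
Step 7: x=[4.9160] v=[-4.5336]
Step 8: x=[4.3734] v=[-3.6171]
Step 9: x=[4.0154] v=[-2.3867]
Step 10: x=[3.8730] v=[-0.9492]
Step 11: x=[3.9586] v=[0.5707]
First v>=0 after going negative at step 11, time=1.6500

Answer: 1.6500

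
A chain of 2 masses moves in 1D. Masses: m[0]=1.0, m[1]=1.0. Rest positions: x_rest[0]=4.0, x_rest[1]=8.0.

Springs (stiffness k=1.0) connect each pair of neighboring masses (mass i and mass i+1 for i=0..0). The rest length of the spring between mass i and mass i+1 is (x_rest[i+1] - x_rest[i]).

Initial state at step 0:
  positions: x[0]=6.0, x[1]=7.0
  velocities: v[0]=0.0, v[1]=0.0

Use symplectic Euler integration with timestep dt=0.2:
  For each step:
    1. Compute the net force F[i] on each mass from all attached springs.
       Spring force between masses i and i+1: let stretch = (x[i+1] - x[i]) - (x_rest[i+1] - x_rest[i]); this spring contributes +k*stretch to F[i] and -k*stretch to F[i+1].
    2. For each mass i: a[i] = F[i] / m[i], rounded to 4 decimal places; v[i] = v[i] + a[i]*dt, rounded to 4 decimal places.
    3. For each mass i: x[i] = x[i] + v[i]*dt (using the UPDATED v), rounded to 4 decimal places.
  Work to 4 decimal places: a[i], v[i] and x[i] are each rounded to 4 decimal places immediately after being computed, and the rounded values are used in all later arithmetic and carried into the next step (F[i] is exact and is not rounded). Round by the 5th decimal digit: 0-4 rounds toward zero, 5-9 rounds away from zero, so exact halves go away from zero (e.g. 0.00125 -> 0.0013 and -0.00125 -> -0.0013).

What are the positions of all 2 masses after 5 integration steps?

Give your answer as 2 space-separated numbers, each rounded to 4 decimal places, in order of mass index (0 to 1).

Answer: 4.5151 8.4849

Derivation:
Step 0: x=[6.0000 7.0000] v=[0.0000 0.0000]
Step 1: x=[5.8800 7.1200] v=[-0.6000 0.6000]
Step 2: x=[5.6496 7.3504] v=[-1.1520 1.1520]
Step 3: x=[5.3272 7.6728] v=[-1.6118 1.6118]
Step 4: x=[4.9387 8.0613] v=[-1.9427 1.9427]
Step 5: x=[4.5151 8.4849] v=[-2.1182 2.1182]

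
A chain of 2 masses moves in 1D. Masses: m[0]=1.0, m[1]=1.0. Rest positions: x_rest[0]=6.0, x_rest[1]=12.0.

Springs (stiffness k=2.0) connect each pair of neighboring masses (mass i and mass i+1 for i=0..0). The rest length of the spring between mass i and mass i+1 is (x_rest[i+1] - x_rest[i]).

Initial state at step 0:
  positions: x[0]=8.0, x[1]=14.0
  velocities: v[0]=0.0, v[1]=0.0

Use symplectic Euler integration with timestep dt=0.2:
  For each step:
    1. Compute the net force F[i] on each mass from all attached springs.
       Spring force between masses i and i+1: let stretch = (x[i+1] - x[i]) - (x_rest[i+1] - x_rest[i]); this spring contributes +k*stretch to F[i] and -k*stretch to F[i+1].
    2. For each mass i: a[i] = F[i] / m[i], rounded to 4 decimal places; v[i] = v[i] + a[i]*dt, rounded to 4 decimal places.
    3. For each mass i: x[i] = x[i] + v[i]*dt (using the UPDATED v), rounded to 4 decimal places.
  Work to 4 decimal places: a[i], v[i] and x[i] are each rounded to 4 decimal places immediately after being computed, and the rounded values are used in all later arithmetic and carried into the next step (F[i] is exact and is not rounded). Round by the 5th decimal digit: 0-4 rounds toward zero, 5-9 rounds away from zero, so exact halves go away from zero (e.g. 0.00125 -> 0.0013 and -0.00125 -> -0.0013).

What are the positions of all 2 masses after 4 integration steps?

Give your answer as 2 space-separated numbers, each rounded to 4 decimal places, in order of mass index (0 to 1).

Step 0: x=[8.0000 14.0000] v=[0.0000 0.0000]
Step 1: x=[8.0000 14.0000] v=[0.0000 0.0000]
Step 2: x=[8.0000 14.0000] v=[0.0000 0.0000]
Step 3: x=[8.0000 14.0000] v=[0.0000 0.0000]
Step 4: x=[8.0000 14.0000] v=[0.0000 0.0000]

Answer: 8.0000 14.0000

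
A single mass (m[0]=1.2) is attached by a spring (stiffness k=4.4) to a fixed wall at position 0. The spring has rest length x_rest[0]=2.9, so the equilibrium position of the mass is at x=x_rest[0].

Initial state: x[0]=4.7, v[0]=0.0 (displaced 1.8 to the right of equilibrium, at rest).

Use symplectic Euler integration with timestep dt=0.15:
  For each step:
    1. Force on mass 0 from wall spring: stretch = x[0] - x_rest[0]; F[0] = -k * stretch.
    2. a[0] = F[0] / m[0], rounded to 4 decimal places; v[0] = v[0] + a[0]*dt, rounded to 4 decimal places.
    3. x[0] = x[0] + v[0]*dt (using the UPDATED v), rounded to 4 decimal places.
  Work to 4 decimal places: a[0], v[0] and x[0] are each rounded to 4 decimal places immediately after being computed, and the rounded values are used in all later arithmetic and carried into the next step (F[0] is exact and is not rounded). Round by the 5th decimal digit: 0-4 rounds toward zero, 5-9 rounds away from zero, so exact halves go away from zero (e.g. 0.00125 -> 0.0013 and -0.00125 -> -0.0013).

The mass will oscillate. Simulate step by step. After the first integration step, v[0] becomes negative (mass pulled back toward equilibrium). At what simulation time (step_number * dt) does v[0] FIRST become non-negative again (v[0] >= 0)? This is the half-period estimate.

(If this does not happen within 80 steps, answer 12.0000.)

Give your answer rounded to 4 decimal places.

Answer: 1.6500

Derivation:
Step 0: x=[4.7000] v=[0.0000]
Step 1: x=[4.5515] v=[-0.9900]
Step 2: x=[4.2668] v=[-1.8983]
Step 3: x=[3.8693] v=[-2.6500]
Step 4: x=[3.3918] v=[-3.1831]
Step 5: x=[2.8738] v=[-3.4536]
Step 6: x=[2.3579] v=[-3.4392]
Step 7: x=[1.8868] v=[-3.1410]
Step 8: x=[1.4992] v=[-2.5837]
Step 9: x=[1.2272] v=[-1.8133]
Step 10: x=[1.0932] v=[-0.8933]
Step 11: x=[1.1083] v=[0.1004]
First v>=0 after going negative at step 11, time=1.6500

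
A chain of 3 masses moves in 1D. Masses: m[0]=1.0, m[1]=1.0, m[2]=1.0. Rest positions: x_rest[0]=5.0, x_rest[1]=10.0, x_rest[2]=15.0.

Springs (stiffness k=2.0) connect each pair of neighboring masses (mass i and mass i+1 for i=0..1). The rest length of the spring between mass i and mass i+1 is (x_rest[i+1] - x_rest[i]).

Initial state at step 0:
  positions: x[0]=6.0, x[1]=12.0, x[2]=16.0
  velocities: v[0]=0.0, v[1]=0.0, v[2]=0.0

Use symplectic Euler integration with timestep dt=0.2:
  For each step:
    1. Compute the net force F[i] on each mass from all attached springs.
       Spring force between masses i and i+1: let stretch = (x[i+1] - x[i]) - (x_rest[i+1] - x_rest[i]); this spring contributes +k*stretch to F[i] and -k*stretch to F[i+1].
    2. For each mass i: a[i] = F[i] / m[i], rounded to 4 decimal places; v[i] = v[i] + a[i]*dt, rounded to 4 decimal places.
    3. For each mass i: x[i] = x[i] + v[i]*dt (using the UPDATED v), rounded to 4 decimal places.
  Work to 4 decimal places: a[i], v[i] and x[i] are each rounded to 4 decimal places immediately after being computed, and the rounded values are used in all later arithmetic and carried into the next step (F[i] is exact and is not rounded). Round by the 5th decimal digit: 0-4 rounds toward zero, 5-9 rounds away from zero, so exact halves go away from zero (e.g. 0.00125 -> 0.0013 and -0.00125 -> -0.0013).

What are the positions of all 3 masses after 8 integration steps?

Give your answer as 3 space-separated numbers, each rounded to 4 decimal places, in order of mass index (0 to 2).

Step 0: x=[6.0000 12.0000 16.0000] v=[0.0000 0.0000 0.0000]
Step 1: x=[6.0800 11.8400 16.0800] v=[0.4000 -0.8000 0.4000]
Step 2: x=[6.2208 11.5584 16.2208] v=[0.7040 -1.4080 0.7040]
Step 3: x=[6.3886 11.2228 16.3886] v=[0.8390 -1.6781 0.8390]
Step 4: x=[6.5431 10.9137 16.5431] v=[0.7727 -1.5455 0.7727]
Step 5: x=[6.6473 10.7053 16.6473] v=[0.5209 -1.0420 0.5209]
Step 6: x=[6.6761 10.6476 16.6761] v=[0.1441 -0.2884 0.1441]
Step 7: x=[6.6226 10.7545 16.6226] v=[-0.2673 0.5344 -0.2673]
Step 8: x=[6.4997 11.0003 16.4997] v=[-0.6145 1.2289 -0.6145]

Answer: 6.4997 11.0003 16.4997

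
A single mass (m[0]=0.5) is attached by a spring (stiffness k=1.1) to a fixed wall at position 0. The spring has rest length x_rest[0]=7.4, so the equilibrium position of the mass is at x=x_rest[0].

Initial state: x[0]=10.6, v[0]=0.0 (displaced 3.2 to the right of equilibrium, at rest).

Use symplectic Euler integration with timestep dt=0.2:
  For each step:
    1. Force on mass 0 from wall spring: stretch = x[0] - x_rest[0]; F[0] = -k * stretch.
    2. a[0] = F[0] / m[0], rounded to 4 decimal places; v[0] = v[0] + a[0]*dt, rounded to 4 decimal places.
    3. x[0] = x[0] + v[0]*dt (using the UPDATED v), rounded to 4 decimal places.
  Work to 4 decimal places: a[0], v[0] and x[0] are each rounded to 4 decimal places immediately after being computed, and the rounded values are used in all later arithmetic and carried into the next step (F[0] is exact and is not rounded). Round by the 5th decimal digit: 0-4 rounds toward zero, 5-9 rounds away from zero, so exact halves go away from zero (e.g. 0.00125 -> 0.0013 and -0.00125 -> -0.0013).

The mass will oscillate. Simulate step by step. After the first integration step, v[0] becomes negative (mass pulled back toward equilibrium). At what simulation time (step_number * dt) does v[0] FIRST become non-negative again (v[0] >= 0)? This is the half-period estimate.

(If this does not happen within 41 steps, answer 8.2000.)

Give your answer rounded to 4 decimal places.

Answer: 2.2000

Derivation:
Step 0: x=[10.6000] v=[0.0000]
Step 1: x=[10.3184] v=[-1.4080]
Step 2: x=[9.7800] v=[-2.6921]
Step 3: x=[9.0321] v=[-3.7393]
Step 4: x=[8.1406] v=[-4.4574]
Step 5: x=[7.1839] v=[-4.7833]
Step 6: x=[6.2463] v=[-4.6882]
Step 7: x=[5.4102] v=[-4.1806]
Step 8: x=[4.7492] v=[-3.3051]
Step 9: x=[4.3215] v=[-2.1387]
Step 10: x=[4.1647] v=[-0.7842]
Step 11: x=[4.2926] v=[0.6393]
First v>=0 after going negative at step 11, time=2.2000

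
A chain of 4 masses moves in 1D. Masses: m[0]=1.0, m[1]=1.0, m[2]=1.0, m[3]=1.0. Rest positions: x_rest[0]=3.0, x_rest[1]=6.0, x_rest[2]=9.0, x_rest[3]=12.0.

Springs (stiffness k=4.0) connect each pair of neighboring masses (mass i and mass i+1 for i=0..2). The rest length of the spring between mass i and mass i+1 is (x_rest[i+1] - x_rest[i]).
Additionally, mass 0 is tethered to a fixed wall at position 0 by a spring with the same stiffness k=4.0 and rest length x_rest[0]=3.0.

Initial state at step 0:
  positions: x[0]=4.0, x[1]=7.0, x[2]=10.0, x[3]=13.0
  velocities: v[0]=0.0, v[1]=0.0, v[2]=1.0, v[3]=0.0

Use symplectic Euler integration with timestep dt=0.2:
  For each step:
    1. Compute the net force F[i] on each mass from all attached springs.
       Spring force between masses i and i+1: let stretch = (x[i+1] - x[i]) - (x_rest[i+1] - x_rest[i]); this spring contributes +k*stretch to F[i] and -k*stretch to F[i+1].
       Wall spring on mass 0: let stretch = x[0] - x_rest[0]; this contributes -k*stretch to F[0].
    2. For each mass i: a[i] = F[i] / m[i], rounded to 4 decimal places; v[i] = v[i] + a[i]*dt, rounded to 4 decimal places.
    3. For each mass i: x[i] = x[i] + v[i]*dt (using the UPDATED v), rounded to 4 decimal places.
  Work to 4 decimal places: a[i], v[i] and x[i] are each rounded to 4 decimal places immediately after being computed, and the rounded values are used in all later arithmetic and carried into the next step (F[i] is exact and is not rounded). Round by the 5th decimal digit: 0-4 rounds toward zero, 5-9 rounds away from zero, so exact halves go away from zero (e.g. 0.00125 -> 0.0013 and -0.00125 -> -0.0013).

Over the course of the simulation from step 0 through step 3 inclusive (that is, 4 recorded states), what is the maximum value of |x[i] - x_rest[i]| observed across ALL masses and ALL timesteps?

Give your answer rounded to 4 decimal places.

Step 0: x=[4.0000 7.0000 10.0000 13.0000] v=[0.0000 0.0000 1.0000 0.0000]
Step 1: x=[3.8400 7.0000 10.2000 13.0000] v=[-0.8000 0.0000 1.0000 0.0000]
Step 2: x=[3.5712 7.0064 10.3360 13.0320] v=[-1.3440 0.0320 0.6800 0.1600]
Step 3: x=[3.2806 6.9959 10.3706 13.1126] v=[-1.4528 -0.0525 0.1731 0.4032]
Max displacement = 1.3706

Answer: 1.3706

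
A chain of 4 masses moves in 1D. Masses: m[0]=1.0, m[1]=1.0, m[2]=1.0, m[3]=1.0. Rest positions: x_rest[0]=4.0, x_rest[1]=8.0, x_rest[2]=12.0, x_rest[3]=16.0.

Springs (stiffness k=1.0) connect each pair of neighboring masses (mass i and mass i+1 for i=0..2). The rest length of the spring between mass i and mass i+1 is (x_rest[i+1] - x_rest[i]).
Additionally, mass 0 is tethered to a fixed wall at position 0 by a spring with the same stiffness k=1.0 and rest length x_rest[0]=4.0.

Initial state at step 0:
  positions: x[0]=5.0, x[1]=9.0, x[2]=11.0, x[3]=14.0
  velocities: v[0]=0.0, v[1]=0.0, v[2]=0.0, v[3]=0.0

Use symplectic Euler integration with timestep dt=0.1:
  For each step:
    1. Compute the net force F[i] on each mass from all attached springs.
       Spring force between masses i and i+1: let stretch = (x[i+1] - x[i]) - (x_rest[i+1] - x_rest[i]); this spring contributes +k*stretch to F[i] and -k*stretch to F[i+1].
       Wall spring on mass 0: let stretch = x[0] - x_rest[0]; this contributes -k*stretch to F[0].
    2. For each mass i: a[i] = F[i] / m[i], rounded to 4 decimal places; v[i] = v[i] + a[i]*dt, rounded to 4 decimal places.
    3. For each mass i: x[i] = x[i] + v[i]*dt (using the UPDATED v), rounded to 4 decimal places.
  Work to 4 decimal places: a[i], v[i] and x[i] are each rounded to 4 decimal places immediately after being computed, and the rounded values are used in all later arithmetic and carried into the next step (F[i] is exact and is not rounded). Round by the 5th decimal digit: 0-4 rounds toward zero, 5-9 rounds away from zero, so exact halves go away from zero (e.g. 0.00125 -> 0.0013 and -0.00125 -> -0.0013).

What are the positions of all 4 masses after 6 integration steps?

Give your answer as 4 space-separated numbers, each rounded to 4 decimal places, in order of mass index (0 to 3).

Answer: 4.7903 8.6071 11.1899 14.2099

Derivation:
Step 0: x=[5.0000 9.0000 11.0000 14.0000] v=[0.0000 0.0000 0.0000 0.0000]
Step 1: x=[4.9900 8.9800 11.0100 14.0100] v=[-0.1000 -0.2000 0.1000 0.1000]
Step 2: x=[4.9700 8.9404 11.0297 14.0300] v=[-0.2000 -0.3960 0.1970 0.2000]
Step 3: x=[4.9400 8.8820 11.0585 14.0600] v=[-0.3000 -0.5841 0.2881 0.3000]
Step 4: x=[4.9000 8.8059 11.0956 14.1000] v=[-0.3998 -0.7607 0.3706 0.3999]
Step 5: x=[4.8501 8.7137 11.1398 14.1500] v=[-0.4992 -0.9223 0.4421 0.4995]
Step 6: x=[4.7903 8.6071 11.1899 14.2099] v=[-0.5979 -1.0661 0.5005 0.5985]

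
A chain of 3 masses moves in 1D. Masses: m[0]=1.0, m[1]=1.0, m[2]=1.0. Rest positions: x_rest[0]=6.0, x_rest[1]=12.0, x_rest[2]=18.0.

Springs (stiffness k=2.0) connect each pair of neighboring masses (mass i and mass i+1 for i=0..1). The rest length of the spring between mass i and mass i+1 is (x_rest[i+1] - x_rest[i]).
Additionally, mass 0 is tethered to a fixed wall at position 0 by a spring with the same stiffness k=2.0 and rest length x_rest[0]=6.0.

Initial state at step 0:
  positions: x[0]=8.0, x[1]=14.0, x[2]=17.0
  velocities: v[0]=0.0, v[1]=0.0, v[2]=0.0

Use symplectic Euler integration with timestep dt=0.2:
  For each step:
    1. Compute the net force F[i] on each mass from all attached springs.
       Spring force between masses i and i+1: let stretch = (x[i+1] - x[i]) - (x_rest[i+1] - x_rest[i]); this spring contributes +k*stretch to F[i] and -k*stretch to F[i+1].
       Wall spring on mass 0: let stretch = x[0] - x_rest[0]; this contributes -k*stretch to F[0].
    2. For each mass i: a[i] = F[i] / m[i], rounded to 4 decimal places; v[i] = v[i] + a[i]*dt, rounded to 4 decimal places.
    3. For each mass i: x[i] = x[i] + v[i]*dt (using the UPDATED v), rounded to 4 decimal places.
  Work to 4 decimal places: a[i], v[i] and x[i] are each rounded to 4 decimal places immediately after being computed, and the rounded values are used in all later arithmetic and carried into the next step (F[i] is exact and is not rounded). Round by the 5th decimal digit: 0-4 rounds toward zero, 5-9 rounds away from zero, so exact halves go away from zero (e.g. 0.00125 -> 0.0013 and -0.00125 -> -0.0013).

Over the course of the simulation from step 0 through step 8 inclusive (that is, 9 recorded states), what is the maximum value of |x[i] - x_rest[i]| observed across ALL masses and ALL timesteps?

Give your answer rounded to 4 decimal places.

Answer: 2.0813

Derivation:
Step 0: x=[8.0000 14.0000 17.0000] v=[0.0000 0.0000 0.0000]
Step 1: x=[7.8400 13.7600 17.2400] v=[-0.8000 -1.2000 1.2000]
Step 2: x=[7.5264 13.3248 17.6816] v=[-1.5680 -2.1760 2.2080]
Step 3: x=[7.0746 12.7743 18.2547] v=[-2.2592 -2.7526 2.8653]
Step 4: x=[6.5128 12.2062 18.8693] v=[-2.8092 -2.8403 3.0731]
Step 5: x=[5.8854 11.7157 19.4309] v=[-3.1370 -2.4524 2.8079]
Step 6: x=[5.2536 11.3760 19.8553] v=[-3.1590 -1.6984 2.1218]
Step 7: x=[4.6913 11.2249 20.0813] v=[-2.8115 -0.7556 1.1301]
Step 8: x=[4.2764 11.2596 20.0788] v=[-2.0746 0.1735 -0.0125]
Max displacement = 2.0813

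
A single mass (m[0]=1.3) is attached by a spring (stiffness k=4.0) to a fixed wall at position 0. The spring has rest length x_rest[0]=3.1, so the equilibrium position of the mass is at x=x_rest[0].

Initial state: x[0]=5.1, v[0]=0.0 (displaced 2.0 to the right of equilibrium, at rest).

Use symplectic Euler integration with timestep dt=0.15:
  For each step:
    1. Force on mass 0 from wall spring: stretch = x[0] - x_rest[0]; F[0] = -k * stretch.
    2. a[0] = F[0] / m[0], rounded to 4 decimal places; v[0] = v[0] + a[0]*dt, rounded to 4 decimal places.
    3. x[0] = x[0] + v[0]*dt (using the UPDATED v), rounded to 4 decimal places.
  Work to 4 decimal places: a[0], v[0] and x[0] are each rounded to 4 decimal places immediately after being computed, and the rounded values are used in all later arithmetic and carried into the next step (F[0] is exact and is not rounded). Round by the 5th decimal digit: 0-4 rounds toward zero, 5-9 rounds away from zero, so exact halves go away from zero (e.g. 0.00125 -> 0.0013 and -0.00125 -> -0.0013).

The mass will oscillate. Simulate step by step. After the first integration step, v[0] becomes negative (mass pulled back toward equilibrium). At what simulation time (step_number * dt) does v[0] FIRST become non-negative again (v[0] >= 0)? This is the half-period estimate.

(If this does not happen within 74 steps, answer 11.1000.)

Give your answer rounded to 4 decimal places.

Answer: 1.8000

Derivation:
Step 0: x=[5.1000] v=[0.0000]
Step 1: x=[4.9615] v=[-0.9231]
Step 2: x=[4.6942] v=[-1.7823]
Step 3: x=[4.3165] v=[-2.5181]
Step 4: x=[3.8546] v=[-3.0796]
Step 5: x=[3.3404] v=[-3.4279]
Step 6: x=[2.8096] v=[-3.5389]
Step 7: x=[2.2989] v=[-3.4049]
Step 8: x=[1.8436] v=[-3.0352]
Step 9: x=[1.4753] v=[-2.4553]
Step 10: x=[1.2195] v=[-1.7054]
Step 11: x=[1.0939] v=[-0.8375]
Step 12: x=[1.1072] v=[0.0884]
First v>=0 after going negative at step 12, time=1.8000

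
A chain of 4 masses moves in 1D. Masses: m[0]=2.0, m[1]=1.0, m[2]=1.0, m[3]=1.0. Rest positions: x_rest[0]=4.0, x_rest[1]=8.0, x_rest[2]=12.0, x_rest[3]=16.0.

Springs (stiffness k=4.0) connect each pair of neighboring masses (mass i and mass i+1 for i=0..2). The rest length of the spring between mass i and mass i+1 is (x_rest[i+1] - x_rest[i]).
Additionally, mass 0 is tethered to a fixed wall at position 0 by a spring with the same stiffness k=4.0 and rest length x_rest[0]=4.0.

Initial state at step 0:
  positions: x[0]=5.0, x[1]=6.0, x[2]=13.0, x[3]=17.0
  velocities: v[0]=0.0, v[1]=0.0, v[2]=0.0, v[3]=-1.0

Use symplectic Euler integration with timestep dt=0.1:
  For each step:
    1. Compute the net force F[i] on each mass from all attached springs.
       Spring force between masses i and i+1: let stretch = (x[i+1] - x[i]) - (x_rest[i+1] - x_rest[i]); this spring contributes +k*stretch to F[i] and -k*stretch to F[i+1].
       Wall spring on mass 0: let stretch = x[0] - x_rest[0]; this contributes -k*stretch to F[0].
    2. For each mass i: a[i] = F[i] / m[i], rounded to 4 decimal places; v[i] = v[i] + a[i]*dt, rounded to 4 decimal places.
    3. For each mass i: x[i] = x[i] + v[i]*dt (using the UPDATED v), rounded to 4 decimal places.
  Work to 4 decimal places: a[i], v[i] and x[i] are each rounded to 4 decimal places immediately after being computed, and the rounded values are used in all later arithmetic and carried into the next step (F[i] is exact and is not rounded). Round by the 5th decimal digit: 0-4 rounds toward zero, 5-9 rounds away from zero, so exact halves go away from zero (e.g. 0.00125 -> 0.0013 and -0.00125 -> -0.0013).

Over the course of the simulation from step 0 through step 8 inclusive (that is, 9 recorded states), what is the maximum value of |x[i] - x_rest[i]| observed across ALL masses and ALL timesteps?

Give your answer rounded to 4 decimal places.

Step 0: x=[5.0000 6.0000 13.0000 17.0000] v=[0.0000 0.0000 0.0000 -1.0000]
Step 1: x=[4.9200 6.2400 12.8800 16.9000] v=[-0.8000 2.4000 -1.2000 -1.0000]
Step 2: x=[4.7680 6.6928 12.6552 16.7992] v=[-1.5200 4.5280 -2.2480 -1.0080]
Step 3: x=[4.5591 7.3071 12.3577 16.6926] v=[-2.0886 6.1430 -2.9754 -1.0656]
Step 4: x=[4.3140 8.0135 12.0315 16.5726] v=[-2.4508 7.0640 -3.2617 -1.1996]
Step 5: x=[4.0566 8.7326 11.7263 16.4310] v=[-2.5737 7.1914 -3.0525 -1.4160]
Step 6: x=[3.8116 9.3845 11.4895 16.2612] v=[-2.4498 6.5185 -2.3681 -1.6979]
Step 7: x=[3.6019 9.8976 11.3594 16.0605] v=[-2.0975 5.1313 -1.3014 -2.0066]
Step 8: x=[3.4460 10.2174 11.3588 15.8318] v=[-1.5587 3.1977 -0.0057 -2.2870]
Max displacement = 2.2174

Answer: 2.2174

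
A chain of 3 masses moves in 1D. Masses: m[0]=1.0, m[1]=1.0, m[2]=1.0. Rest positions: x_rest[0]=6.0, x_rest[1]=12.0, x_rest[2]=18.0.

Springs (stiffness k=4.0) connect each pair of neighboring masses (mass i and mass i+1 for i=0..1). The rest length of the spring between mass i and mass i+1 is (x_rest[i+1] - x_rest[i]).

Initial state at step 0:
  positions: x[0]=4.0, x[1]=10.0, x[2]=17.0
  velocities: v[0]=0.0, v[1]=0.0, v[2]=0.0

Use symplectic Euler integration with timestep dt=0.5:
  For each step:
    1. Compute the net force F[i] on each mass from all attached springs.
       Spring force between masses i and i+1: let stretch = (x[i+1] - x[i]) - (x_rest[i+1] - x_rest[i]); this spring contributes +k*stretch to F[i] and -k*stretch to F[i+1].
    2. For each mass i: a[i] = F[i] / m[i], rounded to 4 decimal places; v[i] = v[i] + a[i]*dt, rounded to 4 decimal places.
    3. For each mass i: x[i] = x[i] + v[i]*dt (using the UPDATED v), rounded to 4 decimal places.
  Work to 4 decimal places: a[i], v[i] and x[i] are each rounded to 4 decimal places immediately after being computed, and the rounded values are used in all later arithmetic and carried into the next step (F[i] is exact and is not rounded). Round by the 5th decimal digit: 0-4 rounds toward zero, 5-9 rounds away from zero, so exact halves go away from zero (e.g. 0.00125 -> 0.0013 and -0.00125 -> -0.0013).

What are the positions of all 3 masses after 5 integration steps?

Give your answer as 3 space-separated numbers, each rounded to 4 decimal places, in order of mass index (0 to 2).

Answer: 4.0000 10.0000 17.0000

Derivation:
Step 0: x=[4.0000 10.0000 17.0000] v=[0.0000 0.0000 0.0000]
Step 1: x=[4.0000 11.0000 16.0000] v=[0.0000 2.0000 -2.0000]
Step 2: x=[5.0000 10.0000 16.0000] v=[2.0000 -2.0000 0.0000]
Step 3: x=[5.0000 10.0000 16.0000] v=[0.0000 0.0000 0.0000]
Step 4: x=[4.0000 11.0000 16.0000] v=[-2.0000 2.0000 0.0000]
Step 5: x=[4.0000 10.0000 17.0000] v=[0.0000 -2.0000 2.0000]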